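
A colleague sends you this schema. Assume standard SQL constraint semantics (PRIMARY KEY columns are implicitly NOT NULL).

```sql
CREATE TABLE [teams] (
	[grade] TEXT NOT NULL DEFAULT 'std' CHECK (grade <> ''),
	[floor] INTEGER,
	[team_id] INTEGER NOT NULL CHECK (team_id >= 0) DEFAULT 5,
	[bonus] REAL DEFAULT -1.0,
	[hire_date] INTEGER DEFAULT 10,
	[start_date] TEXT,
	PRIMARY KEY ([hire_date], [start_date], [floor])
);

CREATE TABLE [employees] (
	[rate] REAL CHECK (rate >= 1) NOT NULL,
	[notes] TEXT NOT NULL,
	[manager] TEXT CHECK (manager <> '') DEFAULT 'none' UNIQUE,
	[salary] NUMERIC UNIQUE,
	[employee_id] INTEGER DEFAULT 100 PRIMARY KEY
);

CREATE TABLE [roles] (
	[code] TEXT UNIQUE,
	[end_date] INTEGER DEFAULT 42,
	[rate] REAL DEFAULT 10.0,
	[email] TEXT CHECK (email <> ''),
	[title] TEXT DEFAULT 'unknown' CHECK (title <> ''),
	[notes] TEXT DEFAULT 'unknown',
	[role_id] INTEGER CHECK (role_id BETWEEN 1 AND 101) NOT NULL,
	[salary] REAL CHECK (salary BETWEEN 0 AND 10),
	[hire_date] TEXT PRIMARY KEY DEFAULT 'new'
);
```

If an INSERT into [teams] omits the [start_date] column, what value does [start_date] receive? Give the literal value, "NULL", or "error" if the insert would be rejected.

error

start_date has no DEFAULT clause.
Omitting it would insert NULL, but it is part of the PRIMARY KEY, so the INSERT fails.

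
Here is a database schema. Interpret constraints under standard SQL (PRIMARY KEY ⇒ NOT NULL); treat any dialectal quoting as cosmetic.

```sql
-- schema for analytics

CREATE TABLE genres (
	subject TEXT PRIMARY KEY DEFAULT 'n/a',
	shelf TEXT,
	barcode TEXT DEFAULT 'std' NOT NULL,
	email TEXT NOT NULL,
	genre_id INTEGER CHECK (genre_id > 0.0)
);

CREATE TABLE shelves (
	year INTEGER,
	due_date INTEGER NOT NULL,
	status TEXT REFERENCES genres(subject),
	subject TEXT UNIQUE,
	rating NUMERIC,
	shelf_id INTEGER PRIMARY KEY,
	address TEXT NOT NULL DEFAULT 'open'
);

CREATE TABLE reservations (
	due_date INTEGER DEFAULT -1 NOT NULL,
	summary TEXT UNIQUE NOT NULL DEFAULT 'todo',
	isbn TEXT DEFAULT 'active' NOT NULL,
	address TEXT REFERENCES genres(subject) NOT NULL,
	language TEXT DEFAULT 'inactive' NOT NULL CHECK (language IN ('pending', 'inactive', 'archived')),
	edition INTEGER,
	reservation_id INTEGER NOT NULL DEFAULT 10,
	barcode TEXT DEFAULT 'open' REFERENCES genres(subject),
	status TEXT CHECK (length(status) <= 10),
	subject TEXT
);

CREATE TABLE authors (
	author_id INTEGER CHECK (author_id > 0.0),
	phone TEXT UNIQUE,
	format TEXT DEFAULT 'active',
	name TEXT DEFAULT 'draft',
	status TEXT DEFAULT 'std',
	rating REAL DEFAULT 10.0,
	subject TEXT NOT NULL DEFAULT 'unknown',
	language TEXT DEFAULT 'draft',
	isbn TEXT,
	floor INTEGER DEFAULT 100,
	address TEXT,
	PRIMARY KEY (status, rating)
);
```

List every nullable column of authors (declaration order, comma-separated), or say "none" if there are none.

- author_id: CHECK does not forbid NULL (a CHECK constraint passes when its expression is NULL) → nullable.
- phone: UNIQUE does not imply NOT NULL → nullable.
- format: DEFAULT only fills an omitted column; an explicit NULL is still allowed → nullable.
- name: DEFAULT only fills an omitted column; an explicit NULL is still allowed → nullable.
- status: part of the PRIMARY KEY, which implies NOT NULL → not nullable.
- rating: part of the PRIMARY KEY, which implies NOT NULL → not nullable.
- subject: declared NOT NULL → not nullable.
- language: DEFAULT only fills an omitted column; an explicit NULL is still allowed → nullable.
- isbn: no NOT NULL constraint applies → nullable.
- floor: DEFAULT only fills an omitted column; an explicit NULL is still allowed → nullable.
- address: no NOT NULL constraint applies → nullable.

author_id, phone, format, name, language, isbn, floor, address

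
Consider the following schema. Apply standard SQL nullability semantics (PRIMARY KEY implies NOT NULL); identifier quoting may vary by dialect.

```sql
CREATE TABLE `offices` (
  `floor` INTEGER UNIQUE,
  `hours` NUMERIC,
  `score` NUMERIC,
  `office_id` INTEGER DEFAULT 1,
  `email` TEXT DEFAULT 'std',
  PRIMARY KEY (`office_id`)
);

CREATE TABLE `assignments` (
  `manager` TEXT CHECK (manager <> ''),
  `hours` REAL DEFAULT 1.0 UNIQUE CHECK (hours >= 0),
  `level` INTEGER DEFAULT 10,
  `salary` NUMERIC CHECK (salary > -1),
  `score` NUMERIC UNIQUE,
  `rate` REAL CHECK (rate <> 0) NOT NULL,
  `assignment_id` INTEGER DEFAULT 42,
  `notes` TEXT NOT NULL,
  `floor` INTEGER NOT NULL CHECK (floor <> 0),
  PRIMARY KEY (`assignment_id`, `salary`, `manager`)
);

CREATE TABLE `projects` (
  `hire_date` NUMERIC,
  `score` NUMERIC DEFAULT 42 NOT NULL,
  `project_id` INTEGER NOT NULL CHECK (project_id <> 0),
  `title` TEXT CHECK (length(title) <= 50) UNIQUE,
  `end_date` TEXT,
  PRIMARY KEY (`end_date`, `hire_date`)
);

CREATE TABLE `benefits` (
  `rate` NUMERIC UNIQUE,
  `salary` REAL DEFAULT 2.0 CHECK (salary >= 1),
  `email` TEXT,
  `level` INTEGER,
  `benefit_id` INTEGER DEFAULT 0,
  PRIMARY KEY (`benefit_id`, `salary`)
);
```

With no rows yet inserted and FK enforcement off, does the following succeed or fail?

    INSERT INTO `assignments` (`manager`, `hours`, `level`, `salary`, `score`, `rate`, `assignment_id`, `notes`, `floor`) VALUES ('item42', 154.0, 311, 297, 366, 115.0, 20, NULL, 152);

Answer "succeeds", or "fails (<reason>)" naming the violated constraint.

fails (NOT NULL on notes)

notes is explicitly set to NULL, but notes is declared NOT NULL.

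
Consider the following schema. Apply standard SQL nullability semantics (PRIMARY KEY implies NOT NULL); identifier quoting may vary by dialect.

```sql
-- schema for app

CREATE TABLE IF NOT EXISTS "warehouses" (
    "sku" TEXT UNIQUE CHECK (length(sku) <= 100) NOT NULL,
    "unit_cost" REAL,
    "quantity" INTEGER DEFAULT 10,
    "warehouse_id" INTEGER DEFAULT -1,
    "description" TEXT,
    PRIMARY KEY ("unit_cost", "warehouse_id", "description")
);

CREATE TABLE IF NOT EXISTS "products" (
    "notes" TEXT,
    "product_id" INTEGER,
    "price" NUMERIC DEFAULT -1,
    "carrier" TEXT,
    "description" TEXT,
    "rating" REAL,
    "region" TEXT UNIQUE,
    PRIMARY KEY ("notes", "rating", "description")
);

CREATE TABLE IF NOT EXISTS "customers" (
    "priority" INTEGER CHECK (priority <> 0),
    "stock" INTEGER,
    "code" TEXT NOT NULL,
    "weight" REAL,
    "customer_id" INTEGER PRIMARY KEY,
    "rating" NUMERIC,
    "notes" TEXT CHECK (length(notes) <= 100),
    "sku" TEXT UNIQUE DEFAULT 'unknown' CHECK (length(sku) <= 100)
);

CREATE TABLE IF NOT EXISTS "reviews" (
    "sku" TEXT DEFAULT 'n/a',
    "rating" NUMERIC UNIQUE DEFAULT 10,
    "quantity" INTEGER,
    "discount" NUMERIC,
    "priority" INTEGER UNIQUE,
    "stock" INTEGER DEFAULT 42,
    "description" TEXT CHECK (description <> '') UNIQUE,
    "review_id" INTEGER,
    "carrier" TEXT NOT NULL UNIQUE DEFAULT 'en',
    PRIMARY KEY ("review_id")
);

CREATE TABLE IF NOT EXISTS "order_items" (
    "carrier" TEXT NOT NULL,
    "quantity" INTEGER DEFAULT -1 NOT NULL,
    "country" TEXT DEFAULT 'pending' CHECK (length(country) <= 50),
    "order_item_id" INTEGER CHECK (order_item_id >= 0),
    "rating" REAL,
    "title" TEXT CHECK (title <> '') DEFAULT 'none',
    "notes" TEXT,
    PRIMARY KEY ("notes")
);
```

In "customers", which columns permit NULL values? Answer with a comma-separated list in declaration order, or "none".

- priority: CHECK does not forbid NULL (a CHECK constraint passes when its expression is NULL) → nullable.
- stock: no NOT NULL constraint applies → nullable.
- code: declared NOT NULL → not nullable.
- weight: no NOT NULL constraint applies → nullable.
- customer_id: part of the PRIMARY KEY, which implies NOT NULL → not nullable.
- rating: no NOT NULL constraint applies → nullable.
- notes: CHECK does not forbid NULL (a CHECK constraint passes when its expression is NULL) → nullable.
- sku: CHECK does not forbid NULL (a CHECK constraint passes when its expression is NULL) → nullable.

priority, stock, weight, rating, notes, sku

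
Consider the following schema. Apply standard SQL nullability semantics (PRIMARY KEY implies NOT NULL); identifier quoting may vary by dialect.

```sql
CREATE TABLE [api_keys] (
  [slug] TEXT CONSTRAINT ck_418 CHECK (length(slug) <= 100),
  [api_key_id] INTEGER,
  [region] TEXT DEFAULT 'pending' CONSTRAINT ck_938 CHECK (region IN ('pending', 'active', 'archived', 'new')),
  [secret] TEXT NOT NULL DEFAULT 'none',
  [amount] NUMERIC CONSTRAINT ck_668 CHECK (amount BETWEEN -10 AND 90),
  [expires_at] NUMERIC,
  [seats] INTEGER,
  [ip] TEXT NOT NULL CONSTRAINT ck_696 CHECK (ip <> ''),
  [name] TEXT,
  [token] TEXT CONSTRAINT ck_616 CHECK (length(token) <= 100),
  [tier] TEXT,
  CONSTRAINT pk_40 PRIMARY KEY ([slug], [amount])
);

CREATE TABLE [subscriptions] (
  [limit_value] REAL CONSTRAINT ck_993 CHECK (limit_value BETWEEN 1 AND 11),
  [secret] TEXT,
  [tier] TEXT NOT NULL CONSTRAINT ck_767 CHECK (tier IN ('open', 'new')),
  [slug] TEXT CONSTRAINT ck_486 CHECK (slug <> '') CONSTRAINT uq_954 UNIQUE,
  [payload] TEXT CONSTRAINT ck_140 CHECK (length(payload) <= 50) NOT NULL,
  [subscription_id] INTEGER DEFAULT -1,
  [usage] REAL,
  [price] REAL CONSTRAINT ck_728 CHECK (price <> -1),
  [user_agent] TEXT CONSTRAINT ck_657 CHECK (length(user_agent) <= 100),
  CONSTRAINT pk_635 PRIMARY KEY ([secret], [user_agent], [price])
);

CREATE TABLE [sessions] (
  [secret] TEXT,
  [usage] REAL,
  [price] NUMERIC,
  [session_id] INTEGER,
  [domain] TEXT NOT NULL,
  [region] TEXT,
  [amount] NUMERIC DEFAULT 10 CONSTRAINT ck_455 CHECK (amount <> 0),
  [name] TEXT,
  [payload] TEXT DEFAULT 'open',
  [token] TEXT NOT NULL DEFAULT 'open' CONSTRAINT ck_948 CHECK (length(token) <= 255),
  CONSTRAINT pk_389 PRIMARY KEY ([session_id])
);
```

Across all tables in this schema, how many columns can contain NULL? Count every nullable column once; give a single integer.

18

api_keys: 7 nullable (api_key_id, region, expires_at, seats, name, token, tier — PK (slug, amount) and explicit NOT NULL columns excluded).
subscriptions: 4 nullable (limit_value, slug, subscription_id, usage — PK (secret, user_agent, price) and explicit NOT NULL columns excluded).
sessions: 7 nullable (secret, usage, price, region, amount, name, payload — PK (session_id) and explicit NOT NULL columns excluded).
Total: 7 + 4 + 7 = 18.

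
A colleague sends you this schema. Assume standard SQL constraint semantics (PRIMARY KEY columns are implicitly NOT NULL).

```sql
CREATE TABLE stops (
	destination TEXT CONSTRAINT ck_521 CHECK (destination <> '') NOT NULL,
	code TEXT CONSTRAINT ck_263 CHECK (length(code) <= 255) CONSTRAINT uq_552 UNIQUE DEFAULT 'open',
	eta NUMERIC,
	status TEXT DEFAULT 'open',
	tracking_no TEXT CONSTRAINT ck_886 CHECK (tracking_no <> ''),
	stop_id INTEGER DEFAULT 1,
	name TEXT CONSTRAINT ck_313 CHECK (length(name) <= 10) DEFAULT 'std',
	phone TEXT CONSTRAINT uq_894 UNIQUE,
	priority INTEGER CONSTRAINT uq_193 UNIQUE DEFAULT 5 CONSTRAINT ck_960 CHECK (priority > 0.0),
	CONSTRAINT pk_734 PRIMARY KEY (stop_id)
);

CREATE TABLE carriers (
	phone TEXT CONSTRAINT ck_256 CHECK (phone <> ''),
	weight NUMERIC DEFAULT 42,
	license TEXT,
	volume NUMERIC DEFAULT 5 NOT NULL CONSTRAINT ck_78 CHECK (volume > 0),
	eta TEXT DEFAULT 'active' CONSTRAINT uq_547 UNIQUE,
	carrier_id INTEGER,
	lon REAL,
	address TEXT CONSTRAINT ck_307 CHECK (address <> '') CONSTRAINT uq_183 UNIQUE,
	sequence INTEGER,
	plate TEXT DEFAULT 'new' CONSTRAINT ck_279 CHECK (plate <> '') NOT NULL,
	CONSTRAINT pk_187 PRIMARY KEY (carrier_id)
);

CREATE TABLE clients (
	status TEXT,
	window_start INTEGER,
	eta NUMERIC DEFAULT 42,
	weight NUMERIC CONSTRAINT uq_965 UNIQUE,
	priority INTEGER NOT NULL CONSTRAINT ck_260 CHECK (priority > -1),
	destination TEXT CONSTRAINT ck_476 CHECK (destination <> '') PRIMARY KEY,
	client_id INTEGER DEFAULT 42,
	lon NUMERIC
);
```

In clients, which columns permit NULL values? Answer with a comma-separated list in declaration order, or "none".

- status: no NOT NULL constraint applies → nullable.
- window_start: no NOT NULL constraint applies → nullable.
- eta: DEFAULT only fills an omitted column; an explicit NULL is still allowed → nullable.
- weight: UNIQUE does not imply NOT NULL → nullable.
- priority: declared NOT NULL → not nullable.
- destination: part of the PRIMARY KEY, which implies NOT NULL → not nullable.
- client_id: DEFAULT only fills an omitted column; an explicit NULL is still allowed → nullable.
- lon: no NOT NULL constraint applies → nullable.

status, window_start, eta, weight, client_id, lon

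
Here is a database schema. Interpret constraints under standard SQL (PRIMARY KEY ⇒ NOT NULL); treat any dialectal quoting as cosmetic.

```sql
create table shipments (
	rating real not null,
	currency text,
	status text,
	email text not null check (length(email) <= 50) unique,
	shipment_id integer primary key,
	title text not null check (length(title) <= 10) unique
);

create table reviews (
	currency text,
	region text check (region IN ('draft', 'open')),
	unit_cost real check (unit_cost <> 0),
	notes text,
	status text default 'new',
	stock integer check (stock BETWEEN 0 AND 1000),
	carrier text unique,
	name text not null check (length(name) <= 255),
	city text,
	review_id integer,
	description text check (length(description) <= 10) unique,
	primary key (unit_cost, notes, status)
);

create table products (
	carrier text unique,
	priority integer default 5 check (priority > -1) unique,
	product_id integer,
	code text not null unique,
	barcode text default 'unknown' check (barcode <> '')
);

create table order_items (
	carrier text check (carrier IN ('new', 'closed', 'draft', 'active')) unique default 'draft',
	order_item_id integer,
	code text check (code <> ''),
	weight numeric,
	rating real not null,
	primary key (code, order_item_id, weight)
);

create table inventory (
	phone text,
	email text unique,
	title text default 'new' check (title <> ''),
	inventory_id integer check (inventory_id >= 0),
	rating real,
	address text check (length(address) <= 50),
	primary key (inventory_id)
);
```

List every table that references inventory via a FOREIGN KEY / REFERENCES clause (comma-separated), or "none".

No REFERENCES clause anywhere in the schema names inventory.

none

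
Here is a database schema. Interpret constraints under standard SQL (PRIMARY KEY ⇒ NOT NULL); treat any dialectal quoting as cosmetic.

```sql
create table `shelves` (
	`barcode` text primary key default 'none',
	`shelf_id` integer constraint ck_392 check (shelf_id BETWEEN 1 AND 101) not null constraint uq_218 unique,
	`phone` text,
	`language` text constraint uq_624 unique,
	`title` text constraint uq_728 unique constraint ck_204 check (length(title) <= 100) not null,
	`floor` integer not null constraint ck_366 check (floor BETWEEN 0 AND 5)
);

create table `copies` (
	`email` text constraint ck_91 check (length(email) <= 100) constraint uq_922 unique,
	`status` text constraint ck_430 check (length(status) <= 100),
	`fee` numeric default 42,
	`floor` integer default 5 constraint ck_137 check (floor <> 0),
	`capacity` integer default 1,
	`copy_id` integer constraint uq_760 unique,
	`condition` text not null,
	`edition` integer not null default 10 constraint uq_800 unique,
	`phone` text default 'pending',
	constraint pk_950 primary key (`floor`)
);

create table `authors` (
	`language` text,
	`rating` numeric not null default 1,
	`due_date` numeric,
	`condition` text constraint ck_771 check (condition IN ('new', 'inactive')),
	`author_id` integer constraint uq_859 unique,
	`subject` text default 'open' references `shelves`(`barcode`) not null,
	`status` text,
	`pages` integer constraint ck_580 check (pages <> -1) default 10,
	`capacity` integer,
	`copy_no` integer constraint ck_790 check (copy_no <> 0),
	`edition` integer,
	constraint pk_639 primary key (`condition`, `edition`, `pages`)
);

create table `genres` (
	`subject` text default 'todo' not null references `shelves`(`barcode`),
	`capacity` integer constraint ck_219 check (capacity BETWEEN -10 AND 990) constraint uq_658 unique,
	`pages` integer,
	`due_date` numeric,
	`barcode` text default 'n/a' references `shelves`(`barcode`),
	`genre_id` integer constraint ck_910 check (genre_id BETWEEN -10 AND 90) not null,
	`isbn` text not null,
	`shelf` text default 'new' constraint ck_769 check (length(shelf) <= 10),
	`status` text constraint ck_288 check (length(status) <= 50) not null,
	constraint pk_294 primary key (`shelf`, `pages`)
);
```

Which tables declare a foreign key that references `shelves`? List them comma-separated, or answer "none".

- authors.subject references shelves(barcode).
- genres.subject references shelves(barcode).
- genres.barcode references shelves(barcode).

authors, genres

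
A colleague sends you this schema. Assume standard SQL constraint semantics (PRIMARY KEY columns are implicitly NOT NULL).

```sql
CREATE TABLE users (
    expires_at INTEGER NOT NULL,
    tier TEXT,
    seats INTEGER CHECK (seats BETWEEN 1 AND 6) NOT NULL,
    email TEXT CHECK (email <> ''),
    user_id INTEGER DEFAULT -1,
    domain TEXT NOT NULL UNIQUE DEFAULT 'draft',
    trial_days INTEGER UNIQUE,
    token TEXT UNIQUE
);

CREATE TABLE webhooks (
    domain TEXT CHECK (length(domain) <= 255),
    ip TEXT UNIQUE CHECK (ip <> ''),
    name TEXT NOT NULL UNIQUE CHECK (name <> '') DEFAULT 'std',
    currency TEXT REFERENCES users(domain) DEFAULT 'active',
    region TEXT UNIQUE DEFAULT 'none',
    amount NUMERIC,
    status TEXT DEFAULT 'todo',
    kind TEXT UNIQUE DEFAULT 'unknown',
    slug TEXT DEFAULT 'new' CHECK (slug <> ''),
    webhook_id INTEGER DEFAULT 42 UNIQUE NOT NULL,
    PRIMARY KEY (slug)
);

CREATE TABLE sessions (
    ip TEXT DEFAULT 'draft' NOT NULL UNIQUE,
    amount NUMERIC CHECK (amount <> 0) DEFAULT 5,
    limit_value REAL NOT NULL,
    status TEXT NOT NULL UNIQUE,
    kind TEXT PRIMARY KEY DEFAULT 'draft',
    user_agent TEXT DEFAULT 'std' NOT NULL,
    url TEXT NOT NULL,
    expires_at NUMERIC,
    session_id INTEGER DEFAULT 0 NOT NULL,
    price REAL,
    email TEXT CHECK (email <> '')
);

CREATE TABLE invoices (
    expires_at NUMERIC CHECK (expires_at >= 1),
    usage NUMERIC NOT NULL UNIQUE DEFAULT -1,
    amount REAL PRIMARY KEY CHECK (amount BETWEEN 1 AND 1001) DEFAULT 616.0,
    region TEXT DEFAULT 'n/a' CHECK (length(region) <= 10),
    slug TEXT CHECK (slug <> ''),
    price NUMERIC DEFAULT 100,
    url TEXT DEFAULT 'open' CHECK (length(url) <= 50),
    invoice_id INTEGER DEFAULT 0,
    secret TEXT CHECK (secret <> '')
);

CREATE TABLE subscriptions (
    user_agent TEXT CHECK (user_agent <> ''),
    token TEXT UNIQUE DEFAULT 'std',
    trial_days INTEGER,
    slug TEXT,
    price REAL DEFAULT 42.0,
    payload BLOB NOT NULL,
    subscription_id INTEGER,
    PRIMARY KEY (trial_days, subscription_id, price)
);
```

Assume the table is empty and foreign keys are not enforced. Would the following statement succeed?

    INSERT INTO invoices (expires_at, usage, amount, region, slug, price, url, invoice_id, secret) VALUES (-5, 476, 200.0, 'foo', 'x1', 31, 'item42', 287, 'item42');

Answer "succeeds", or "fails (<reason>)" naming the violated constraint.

fails (CHECK on expires_at)

The value -5 for expires_at violates CHECK (expires_at >= 1).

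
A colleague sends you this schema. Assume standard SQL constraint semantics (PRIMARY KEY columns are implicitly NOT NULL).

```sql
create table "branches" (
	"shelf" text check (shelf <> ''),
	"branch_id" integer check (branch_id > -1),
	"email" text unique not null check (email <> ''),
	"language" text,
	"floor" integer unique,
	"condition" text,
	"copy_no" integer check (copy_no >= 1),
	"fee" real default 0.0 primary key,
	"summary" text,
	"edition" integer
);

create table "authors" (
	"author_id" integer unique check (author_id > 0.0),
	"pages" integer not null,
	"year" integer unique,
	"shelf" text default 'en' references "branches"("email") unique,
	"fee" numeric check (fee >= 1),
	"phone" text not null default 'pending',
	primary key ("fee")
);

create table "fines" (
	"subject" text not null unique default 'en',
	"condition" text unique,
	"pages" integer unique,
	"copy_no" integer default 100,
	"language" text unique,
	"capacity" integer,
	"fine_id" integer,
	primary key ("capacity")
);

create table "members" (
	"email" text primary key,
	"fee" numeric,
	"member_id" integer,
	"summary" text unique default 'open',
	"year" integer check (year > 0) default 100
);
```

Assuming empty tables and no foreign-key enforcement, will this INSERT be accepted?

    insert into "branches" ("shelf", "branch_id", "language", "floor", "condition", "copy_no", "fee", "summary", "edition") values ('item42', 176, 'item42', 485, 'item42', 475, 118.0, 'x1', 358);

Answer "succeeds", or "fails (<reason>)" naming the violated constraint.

email is omitted from the column list and has no DEFAULT, so it would receive NULL.
But email is declared NOT NULL.

fails (NOT NULL on email)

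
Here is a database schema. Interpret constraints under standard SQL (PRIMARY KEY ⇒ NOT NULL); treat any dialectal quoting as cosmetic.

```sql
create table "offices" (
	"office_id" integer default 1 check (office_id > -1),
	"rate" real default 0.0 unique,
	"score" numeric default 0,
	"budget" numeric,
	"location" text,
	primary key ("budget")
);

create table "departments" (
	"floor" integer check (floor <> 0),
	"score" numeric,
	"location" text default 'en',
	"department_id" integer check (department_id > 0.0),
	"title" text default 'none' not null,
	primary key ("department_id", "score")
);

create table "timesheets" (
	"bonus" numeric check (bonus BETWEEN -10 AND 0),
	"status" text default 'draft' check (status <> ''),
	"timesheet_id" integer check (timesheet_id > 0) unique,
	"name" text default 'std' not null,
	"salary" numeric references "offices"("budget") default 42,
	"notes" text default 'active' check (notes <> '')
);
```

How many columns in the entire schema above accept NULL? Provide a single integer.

11

offices: 4 nullable (office_id, rate, score, location — PK (budget) and explicit NOT NULL columns excluded).
departments: 2 nullable (floor, location — PK (department_id, score) and explicit NOT NULL columns excluded).
timesheets: 5 nullable (bonus, status, timesheet_id, salary, notes — PK none and explicit NOT NULL columns excluded).
Total: 4 + 2 + 5 = 11.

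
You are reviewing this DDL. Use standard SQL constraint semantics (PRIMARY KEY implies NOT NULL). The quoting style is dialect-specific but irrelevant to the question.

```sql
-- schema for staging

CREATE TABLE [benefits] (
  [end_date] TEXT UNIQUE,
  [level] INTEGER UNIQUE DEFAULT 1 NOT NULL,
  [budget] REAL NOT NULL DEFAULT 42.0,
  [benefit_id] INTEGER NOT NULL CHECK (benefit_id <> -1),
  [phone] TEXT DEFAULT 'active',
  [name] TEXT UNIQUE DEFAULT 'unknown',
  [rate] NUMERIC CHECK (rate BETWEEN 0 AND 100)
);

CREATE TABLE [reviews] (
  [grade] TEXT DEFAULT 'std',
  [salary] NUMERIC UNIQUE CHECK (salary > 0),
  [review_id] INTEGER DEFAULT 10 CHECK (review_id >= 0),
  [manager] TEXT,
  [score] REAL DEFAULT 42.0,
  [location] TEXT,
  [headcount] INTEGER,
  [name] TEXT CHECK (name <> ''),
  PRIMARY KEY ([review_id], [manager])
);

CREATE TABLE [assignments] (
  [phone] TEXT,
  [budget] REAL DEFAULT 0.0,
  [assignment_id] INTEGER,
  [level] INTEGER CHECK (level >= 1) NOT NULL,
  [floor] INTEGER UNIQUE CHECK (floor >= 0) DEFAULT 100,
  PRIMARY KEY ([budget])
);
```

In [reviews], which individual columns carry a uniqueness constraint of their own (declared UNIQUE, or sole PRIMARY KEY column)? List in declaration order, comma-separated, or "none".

- grade: no UNIQUE or single-column PK constraint.
- salary: declared UNIQUE → unique.
- review_id: part of a composite PRIMARY KEY — only the tuple is unique, not this column on its own.
- manager: part of a composite PRIMARY KEY — only the tuple is unique, not this column on its own.
- score: no UNIQUE or single-column PK constraint.
- location: no UNIQUE or single-column PK constraint.
- headcount: no UNIQUE or single-column PK constraint.
- name: no UNIQUE or single-column PK constraint.

salary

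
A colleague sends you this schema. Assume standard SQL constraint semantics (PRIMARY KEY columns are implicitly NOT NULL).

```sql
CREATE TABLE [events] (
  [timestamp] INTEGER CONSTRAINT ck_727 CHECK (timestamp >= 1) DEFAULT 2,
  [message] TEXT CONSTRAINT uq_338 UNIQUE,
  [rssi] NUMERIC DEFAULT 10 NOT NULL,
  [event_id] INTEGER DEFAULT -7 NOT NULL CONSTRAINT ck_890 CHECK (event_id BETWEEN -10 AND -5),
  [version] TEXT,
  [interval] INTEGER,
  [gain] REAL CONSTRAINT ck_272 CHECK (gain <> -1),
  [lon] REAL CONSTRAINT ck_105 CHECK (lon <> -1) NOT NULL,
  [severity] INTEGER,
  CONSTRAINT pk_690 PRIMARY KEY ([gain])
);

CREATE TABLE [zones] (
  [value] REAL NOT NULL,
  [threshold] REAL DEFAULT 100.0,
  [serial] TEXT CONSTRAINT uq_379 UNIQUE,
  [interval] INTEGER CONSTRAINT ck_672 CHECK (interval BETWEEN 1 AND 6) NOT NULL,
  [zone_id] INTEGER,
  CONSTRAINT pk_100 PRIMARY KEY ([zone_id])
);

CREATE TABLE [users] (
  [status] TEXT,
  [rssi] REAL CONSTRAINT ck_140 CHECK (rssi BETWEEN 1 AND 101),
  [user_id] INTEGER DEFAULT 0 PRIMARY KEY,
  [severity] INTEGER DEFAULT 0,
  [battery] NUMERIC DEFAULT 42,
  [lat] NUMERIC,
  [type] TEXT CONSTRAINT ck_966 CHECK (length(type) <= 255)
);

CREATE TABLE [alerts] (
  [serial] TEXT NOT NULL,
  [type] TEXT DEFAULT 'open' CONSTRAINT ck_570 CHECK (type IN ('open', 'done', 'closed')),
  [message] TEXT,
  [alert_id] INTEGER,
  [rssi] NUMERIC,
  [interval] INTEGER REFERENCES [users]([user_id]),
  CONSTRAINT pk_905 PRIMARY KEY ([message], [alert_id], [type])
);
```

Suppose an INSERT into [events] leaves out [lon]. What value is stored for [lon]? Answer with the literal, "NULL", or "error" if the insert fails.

lon has no DEFAULT clause.
Omitting it would insert NULL, but it is declared NOT NULL, so the INSERT fails.

error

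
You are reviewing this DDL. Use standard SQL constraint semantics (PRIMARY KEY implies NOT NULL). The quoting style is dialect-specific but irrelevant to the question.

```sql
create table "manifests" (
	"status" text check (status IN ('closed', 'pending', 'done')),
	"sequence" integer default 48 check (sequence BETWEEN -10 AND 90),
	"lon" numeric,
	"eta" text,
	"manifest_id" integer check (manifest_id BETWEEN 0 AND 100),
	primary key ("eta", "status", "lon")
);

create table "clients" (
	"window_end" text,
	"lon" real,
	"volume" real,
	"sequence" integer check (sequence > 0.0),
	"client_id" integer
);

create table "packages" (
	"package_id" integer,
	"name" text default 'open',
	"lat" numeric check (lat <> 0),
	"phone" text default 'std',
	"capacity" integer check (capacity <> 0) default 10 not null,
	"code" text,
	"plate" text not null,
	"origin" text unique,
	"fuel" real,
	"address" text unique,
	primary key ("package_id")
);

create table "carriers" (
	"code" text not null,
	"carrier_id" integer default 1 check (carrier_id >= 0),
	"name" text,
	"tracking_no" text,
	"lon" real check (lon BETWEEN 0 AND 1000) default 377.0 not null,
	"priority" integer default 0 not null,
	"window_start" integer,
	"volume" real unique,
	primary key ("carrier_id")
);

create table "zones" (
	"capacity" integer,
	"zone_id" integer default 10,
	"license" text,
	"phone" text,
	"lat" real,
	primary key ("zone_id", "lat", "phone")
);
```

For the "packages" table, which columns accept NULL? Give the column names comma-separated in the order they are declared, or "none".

- package_id: part of the PRIMARY KEY, which implies NOT NULL → not nullable.
- name: DEFAULT only fills an omitted column; an explicit NULL is still allowed → nullable.
- lat: CHECK does not forbid NULL (a CHECK constraint passes when its expression is NULL) → nullable.
- phone: DEFAULT only fills an omitted column; an explicit NULL is still allowed → nullable.
- capacity: declared NOT NULL → not nullable.
- code: no NOT NULL constraint applies → nullable.
- plate: declared NOT NULL → not nullable.
- origin: UNIQUE does not imply NOT NULL → nullable.
- fuel: no NOT NULL constraint applies → nullable.
- address: UNIQUE does not imply NOT NULL → nullable.

name, lat, phone, code, origin, fuel, address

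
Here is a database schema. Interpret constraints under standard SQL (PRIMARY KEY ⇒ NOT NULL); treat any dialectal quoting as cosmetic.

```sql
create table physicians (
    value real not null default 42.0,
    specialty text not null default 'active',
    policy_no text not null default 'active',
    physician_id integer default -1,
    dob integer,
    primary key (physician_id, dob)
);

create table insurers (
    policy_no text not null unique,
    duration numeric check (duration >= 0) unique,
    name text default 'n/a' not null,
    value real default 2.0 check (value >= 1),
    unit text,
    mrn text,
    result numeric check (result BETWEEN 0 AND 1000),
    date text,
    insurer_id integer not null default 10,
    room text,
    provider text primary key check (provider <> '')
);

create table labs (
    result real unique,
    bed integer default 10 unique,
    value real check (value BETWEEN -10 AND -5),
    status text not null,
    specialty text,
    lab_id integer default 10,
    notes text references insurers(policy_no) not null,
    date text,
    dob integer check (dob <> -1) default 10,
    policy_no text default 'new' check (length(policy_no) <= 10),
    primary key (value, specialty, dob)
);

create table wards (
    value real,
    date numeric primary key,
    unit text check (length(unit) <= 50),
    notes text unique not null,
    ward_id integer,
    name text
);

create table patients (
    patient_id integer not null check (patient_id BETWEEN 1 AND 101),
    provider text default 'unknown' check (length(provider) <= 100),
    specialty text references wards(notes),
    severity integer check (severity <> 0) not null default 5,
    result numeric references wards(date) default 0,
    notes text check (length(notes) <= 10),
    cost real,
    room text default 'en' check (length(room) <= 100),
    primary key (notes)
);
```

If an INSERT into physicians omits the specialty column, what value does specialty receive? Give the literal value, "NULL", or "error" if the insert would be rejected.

'active'

specialty has an explicit DEFAULT 'active'.
When the column is omitted from an INSERT, that default is used.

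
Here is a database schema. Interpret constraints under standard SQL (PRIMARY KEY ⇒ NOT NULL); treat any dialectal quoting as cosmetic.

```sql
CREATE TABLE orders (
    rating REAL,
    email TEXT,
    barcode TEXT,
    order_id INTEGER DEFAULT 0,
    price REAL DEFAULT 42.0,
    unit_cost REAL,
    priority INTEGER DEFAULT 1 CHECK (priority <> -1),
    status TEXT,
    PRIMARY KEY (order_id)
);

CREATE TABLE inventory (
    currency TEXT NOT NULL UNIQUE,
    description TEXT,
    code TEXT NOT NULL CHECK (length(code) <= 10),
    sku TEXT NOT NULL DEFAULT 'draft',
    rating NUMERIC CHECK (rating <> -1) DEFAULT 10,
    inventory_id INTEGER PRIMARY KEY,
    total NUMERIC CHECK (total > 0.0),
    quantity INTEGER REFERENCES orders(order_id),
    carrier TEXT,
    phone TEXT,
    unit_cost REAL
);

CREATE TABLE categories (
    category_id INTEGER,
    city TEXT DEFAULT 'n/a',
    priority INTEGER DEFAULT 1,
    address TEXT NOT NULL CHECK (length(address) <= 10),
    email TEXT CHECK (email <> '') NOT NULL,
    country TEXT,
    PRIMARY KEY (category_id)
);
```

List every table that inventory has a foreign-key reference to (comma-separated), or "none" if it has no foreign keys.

orders

- quantity REFERENCES orders(order_id).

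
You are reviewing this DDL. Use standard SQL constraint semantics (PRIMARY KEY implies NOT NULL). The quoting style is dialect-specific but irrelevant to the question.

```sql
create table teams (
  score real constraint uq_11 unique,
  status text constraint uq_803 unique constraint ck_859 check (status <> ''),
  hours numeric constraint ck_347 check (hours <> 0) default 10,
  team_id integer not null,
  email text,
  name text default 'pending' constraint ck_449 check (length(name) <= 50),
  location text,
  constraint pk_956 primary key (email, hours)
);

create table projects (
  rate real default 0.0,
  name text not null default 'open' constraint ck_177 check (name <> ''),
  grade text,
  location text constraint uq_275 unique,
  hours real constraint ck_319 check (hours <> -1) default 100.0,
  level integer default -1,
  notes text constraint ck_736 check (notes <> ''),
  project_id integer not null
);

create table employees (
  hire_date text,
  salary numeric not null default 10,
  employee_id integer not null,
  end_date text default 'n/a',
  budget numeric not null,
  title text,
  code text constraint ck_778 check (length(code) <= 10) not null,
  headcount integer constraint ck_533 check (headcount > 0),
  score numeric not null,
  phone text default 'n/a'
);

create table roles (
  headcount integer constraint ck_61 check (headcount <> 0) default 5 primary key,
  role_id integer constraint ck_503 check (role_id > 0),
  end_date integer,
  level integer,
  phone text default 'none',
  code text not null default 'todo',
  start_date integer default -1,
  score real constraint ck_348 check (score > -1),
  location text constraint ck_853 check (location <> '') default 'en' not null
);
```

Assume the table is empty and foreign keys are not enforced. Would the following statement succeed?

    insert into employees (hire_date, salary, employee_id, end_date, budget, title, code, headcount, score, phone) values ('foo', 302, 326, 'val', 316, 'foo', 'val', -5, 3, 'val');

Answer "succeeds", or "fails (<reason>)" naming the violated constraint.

The value -5 for headcount violates CHECK (headcount > 0).

fails (CHECK on headcount)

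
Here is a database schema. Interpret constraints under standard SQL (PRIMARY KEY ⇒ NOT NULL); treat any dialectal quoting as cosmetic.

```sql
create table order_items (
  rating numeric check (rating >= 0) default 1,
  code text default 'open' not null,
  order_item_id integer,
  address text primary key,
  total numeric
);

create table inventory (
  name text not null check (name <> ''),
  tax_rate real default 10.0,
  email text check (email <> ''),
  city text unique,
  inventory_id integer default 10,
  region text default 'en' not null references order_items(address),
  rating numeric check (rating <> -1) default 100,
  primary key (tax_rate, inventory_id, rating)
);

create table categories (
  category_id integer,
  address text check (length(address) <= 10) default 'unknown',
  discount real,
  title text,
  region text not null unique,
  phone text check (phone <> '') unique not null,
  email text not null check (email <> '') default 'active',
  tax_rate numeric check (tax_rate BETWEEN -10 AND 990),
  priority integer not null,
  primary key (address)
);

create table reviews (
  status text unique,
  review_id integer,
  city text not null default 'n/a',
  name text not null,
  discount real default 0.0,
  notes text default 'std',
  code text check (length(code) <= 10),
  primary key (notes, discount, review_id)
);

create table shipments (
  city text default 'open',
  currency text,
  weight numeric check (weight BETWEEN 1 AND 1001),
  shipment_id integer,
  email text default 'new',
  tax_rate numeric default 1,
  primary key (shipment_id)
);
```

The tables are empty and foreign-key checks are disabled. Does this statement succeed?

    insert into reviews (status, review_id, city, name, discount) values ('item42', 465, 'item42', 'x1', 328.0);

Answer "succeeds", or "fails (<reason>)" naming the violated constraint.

NOT NULL columns: city is supplied; discount is supplied; name is supplied; notes defaults to 'std'; review_id is supplied.
No constraint is violated.

succeeds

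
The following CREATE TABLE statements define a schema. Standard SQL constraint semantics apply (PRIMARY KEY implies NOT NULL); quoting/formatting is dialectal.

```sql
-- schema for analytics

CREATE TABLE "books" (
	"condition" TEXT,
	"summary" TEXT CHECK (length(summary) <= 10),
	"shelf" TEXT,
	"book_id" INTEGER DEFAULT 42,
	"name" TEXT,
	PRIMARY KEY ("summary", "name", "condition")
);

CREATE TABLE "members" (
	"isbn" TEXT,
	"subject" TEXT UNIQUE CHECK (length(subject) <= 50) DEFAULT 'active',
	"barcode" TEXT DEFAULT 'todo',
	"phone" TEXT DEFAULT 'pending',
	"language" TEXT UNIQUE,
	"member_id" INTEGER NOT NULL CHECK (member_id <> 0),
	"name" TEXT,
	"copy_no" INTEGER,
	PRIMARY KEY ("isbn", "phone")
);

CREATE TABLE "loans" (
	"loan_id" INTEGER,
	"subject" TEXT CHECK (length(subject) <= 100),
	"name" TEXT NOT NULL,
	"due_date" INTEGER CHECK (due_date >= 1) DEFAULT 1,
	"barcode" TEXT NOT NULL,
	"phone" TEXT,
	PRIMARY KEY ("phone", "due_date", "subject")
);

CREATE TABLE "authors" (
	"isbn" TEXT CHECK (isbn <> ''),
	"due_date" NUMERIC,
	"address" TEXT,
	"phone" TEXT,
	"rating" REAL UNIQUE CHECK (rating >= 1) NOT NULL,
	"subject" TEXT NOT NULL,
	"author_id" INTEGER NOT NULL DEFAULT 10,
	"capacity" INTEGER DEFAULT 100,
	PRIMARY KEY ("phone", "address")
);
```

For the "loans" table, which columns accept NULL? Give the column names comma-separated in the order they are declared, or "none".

loan_id

- loan_id: no NOT NULL constraint applies → nullable.
- subject: part of the PRIMARY KEY, which implies NOT NULL → not nullable.
- name: declared NOT NULL → not nullable.
- due_date: part of the PRIMARY KEY, which implies NOT NULL → not nullable.
- barcode: declared NOT NULL → not nullable.
- phone: part of the PRIMARY KEY, which implies NOT NULL → not nullable.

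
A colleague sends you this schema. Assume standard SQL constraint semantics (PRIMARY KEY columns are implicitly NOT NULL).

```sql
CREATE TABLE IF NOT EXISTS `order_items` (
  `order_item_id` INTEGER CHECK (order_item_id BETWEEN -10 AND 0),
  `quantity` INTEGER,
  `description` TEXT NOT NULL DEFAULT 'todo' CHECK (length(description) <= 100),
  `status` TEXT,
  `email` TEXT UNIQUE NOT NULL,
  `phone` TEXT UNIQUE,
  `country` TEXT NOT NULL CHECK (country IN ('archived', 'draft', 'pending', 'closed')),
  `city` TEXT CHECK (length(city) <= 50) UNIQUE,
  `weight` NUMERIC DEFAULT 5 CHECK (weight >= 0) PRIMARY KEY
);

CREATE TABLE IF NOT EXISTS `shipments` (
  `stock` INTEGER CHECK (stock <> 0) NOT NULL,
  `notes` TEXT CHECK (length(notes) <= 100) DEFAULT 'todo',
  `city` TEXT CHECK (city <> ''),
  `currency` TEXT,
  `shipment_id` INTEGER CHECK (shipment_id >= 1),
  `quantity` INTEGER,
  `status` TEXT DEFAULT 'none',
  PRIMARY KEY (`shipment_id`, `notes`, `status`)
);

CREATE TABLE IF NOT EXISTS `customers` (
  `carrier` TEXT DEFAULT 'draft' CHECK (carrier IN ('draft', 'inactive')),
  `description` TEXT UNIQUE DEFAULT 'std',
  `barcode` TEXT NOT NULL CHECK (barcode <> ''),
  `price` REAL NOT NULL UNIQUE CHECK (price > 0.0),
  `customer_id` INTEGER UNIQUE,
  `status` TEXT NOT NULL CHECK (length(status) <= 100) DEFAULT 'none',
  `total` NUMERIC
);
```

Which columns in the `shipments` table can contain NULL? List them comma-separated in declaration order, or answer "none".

- stock: declared NOT NULL → not nullable.
- notes: part of the PRIMARY KEY, which implies NOT NULL → not nullable.
- city: CHECK does not forbid NULL (a CHECK constraint passes when its expression is NULL) → nullable.
- currency: no NOT NULL constraint applies → nullable.
- shipment_id: part of the PRIMARY KEY, which implies NOT NULL → not nullable.
- quantity: no NOT NULL constraint applies → nullable.
- status: part of the PRIMARY KEY, which implies NOT NULL → not nullable.

city, currency, quantity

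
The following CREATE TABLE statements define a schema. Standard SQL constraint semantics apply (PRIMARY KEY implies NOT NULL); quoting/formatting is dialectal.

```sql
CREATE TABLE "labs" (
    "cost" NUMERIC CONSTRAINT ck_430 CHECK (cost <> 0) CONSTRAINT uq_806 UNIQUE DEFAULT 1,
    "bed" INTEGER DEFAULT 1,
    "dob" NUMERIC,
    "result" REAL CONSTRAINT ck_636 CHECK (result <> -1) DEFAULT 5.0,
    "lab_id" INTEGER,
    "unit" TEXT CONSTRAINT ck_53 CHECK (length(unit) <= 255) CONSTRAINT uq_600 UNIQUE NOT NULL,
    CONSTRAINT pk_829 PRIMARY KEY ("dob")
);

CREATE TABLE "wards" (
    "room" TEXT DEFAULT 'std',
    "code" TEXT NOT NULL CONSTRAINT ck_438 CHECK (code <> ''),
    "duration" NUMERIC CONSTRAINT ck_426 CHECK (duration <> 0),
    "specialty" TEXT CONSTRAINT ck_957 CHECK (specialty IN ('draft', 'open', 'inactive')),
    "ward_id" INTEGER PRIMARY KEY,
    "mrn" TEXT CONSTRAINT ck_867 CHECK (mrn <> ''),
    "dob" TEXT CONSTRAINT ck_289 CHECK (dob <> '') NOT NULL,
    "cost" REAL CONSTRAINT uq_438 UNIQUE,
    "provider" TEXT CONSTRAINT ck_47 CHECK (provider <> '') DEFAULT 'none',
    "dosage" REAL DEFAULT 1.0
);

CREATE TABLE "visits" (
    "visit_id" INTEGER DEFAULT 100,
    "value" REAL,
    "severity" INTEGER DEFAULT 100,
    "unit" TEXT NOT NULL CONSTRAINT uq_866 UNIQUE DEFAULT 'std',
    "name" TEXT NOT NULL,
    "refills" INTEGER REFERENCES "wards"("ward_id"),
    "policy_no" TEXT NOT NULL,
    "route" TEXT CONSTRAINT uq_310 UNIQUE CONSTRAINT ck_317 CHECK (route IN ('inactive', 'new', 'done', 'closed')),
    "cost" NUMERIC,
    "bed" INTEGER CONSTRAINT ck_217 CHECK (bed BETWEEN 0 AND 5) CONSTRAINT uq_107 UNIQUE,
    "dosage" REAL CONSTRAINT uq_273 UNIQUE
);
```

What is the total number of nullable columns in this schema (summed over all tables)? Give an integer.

19

labs: 4 nullable (cost, bed, result, lab_id — PK (dob) and explicit NOT NULL columns excluded).
wards: 7 nullable (room, duration, specialty, mrn, cost, provider, dosage — PK (ward_id) and explicit NOT NULL columns excluded).
visits: 8 nullable (visit_id, value, severity, refills, route, cost, bed, dosage — PK none and explicit NOT NULL columns excluded).
Total: 4 + 7 + 8 = 19.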